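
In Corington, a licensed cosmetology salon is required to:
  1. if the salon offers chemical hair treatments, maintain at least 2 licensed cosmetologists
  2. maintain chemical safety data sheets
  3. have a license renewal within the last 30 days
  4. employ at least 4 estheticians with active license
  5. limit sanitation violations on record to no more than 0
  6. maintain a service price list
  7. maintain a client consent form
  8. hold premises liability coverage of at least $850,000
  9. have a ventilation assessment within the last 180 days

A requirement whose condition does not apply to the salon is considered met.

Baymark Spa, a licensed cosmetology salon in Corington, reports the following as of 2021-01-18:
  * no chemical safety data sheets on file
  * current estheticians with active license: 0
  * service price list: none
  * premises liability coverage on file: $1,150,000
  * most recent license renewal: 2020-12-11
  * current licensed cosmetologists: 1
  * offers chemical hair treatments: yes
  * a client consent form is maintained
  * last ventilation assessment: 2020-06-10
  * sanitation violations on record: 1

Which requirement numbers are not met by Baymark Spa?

1, 2, 3, 4, 5, 6, 9

1. condition 'offers chemical hair treatments' holds; licensed cosmetologists 1 < 2 → not met
2. chemical safety data sheets absent → not met
3. license renewal 38 days ago vs limit 30 → not met
4. estheticians with active license 0 < 4 → not met
5. sanitation violations on record 1 > 0 → not met
6. service price list absent → not met
7. client consent form present → met
8. premises liability coverage $1,150,000 ≥ $850,000 → met
9. ventilation assessment 222 days ago vs limit 180 → not met
Not met: 1, 2, 3, 4, 5, 6, 9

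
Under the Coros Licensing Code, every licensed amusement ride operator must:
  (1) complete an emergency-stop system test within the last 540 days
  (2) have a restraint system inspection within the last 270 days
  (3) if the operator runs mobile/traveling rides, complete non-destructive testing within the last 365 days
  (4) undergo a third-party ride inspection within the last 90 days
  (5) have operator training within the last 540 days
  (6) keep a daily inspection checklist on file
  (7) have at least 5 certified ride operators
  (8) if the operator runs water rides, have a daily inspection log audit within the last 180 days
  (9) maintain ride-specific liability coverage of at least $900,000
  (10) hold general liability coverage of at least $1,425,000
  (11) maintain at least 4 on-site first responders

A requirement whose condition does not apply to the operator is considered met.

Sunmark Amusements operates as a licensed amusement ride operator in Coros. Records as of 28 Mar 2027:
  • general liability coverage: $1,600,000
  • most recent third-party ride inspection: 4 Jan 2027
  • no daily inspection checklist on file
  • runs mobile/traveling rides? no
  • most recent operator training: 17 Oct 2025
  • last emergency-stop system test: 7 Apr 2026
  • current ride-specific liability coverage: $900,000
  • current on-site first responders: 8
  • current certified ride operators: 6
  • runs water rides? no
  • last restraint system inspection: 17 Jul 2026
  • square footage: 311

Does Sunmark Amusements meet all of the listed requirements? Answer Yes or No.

1. emergency-stop system test 355 days ago vs limit 540 → met
2. restraint system inspection 254 days ago vs limit 270 → met
3. condition 'runs mobile/traveling rides' does not hold → requirement n/a → met
4. third-party ride inspection 83 days ago vs limit 90 → met
5. operator training 527 days ago vs limit 540 → met
6. daily inspection checklist absent → not met
7. certified ride operators 6 ≥ 5 → met
8. condition 'runs water rides' does not hold → requirement n/a → met
9. ride-specific liability coverage $900,000 ≥ $900,000 → met
10. general liability coverage $1,600,000 ≥ $1,425,000 → met
11. on-site first responders 8 ≥ 4 → met
Not met: 6

No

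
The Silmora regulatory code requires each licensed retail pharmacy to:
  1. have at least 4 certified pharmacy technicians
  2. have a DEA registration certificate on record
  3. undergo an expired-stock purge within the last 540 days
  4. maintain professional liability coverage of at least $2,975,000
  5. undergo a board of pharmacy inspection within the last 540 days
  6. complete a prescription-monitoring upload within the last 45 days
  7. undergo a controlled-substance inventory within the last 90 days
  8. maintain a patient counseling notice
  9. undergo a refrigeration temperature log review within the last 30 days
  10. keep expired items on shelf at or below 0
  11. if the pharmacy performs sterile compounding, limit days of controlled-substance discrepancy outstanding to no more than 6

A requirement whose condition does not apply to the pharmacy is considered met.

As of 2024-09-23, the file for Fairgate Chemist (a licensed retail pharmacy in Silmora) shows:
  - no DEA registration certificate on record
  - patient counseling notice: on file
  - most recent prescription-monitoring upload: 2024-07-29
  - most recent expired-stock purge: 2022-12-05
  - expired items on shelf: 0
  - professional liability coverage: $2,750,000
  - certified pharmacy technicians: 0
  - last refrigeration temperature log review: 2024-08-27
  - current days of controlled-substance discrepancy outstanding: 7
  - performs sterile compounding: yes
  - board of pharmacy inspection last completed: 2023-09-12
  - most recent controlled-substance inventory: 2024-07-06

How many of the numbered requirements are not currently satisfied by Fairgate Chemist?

1. certified pharmacy technicians 0 < 4 → not met
2. DEA registration certificate absent → not met
3. expired-stock purge 658 days ago vs limit 540 → not met
4. professional liability coverage $2,750,000 < $2,975,000 → not met
5. board of pharmacy inspection 377 days ago vs limit 540 → met
6. prescription-monitoring upload 56 days ago vs limit 45 → not met
7. controlled-substance inventory 79 days ago vs limit 90 → met
8. patient counseling notice present → met
9. refrigeration temperature log review 27 days ago vs limit 30 → met
10. expired items on shelf 0 ≤ 0 → met
11. condition 'performs sterile compounding' holds; days of controlled-substance discrepancy outstanding 7 > 6 → not met
Not met: 6 of 11

6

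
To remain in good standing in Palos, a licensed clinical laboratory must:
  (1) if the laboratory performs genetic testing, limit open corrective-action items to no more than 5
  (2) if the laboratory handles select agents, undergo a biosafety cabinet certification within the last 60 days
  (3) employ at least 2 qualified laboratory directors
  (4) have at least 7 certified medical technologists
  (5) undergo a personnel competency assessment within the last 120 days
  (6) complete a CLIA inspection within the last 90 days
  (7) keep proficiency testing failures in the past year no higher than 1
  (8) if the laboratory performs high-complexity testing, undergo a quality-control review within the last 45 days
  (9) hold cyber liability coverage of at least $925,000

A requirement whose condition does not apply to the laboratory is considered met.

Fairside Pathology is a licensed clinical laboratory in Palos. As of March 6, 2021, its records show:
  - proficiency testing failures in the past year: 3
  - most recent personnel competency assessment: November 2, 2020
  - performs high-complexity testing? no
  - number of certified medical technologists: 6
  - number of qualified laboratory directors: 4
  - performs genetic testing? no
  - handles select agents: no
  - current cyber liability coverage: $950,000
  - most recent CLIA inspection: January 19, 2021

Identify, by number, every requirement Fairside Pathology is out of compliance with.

4, 5, 7

1. condition 'performs genetic testing' does not hold → requirement n/a → met
2. condition 'handles select agents' does not hold → requirement n/a → met
3. qualified laboratory directors 4 ≥ 2 → met
4. certified medical technologists 6 < 7 → not met
5. personnel competency assessment 124 days ago vs limit 120 → not met
6. CLIA inspection 46 days ago vs limit 90 → met
7. proficiency testing failures in the past year 3 > 1 → not met
8. condition 'performs high-complexity testing' does not hold → requirement n/a → met
9. cyber liability coverage $950,000 ≥ $925,000 → met
Not met: 4, 5, 7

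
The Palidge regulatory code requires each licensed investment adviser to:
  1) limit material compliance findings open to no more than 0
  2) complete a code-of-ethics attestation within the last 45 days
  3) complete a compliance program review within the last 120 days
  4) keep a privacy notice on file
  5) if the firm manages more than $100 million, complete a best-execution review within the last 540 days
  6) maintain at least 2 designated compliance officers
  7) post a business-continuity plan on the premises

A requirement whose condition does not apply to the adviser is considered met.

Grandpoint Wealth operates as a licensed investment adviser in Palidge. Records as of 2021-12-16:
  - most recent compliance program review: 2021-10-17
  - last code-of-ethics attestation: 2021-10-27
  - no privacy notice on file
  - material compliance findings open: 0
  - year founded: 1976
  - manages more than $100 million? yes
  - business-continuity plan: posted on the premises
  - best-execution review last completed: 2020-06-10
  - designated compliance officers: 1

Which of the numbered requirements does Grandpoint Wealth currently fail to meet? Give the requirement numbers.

2, 4, 5, 6

1. material compliance findings open 0 ≤ 0 → met
2. code-of-ethics attestation 50 days ago vs limit 45 → not met
3. compliance program review 60 days ago vs limit 120 → met
4. privacy notice absent → not met
5. condition 'manages more than $100 million' holds; best-execution review 554 days ago vs limit 540 → not met
6. designated compliance officers 1 < 2 → not met
7. business-continuity plan present → met
Not met: 2, 4, 5, 6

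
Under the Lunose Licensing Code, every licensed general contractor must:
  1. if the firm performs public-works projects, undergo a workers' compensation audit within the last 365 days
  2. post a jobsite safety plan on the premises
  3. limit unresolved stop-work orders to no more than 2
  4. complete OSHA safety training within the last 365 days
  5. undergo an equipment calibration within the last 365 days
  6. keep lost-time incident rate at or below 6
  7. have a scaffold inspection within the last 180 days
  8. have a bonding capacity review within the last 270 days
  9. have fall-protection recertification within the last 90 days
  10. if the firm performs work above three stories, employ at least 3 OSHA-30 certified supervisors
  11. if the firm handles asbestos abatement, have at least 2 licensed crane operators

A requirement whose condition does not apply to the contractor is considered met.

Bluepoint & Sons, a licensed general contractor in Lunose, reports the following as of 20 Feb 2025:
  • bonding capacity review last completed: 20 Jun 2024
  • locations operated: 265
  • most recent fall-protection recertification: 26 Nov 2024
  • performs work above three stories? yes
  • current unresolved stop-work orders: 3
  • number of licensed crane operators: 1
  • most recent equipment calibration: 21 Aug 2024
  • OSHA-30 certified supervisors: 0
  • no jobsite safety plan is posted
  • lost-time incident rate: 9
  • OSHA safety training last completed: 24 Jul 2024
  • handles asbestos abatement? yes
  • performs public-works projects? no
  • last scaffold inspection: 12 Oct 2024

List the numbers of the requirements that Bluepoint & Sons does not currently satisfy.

2, 3, 6, 10, 11

1. condition 'performs public-works projects' does not hold → requirement n/a → met
2. jobsite safety plan absent → not met
3. unresolved stop-work orders 3 > 2 → not met
4. OSHA safety training 211 days ago vs limit 365 → met
5. equipment calibration 183 days ago vs limit 365 → met
6. lost-time incident rate 9 > 6 → not met
7. scaffold inspection 131 days ago vs limit 180 → met
8. bonding capacity review 245 days ago vs limit 270 → met
9. fall-protection recertification 86 days ago vs limit 90 → met
10. condition 'performs work above three stories' holds; OSHA-30 certified supervisors 0 < 3 → not met
11. condition 'handles asbestos abatement' holds; licensed crane operators 1 < 2 → not met
Not met: 2, 3, 6, 10, 11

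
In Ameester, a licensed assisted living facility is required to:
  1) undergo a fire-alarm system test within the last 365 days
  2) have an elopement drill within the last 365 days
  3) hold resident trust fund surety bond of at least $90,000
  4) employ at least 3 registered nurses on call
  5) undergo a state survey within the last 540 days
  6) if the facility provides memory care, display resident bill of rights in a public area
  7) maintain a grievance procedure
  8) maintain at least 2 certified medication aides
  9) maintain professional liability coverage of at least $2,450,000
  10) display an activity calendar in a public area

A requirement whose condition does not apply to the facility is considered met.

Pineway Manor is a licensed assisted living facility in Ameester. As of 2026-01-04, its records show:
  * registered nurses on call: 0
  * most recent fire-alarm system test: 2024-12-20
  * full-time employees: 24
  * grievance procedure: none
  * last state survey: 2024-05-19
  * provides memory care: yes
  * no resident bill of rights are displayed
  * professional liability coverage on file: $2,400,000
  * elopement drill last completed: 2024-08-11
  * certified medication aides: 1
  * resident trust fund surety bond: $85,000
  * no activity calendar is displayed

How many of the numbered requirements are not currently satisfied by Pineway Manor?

10

1. fire-alarm system test 380 days ago vs limit 365 → not met
2. elopement drill 511 days ago vs limit 365 → not met
3. resident trust fund surety bond $85,000 < $90,000 → not met
4. registered nurses on call 0 < 3 → not met
5. state survey 595 days ago vs limit 540 → not met
6. condition 'provides memory care' holds; resident bill of rights absent → not met
7. grievance procedure absent → not met
8. certified medication aides 1 < 2 → not met
9. professional liability coverage $2,400,000 < $2,450,000 → not met
10. activity calendar absent → not met
Not met: 10 of 10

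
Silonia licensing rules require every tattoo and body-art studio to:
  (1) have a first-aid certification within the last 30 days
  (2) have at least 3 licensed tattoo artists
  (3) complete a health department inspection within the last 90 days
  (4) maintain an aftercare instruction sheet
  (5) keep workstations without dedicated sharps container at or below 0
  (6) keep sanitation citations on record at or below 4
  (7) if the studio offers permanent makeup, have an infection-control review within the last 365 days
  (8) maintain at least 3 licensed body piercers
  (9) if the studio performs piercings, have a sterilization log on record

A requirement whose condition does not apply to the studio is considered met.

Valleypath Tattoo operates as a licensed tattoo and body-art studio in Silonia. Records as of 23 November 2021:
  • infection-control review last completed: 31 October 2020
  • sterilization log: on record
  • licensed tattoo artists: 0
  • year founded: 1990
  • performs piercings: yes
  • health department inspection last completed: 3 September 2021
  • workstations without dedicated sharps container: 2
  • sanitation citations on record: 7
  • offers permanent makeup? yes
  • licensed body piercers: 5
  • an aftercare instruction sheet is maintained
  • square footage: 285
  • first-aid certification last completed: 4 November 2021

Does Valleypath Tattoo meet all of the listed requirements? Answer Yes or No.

1. first-aid certification 19 days ago vs limit 30 → met
2. licensed tattoo artists 0 < 3 → not met
3. health department inspection 81 days ago vs limit 90 → met
4. aftercare instruction sheet present → met
5. workstations without dedicated sharps container 2 > 0 → not met
6. sanitation citations on record 7 > 4 → not met
7. condition 'offers permanent makeup' holds; infection-control review 388 days ago vs limit 365 → not met
8. licensed body piercers 5 ≥ 3 → met
9. condition 'performs piercings' holds; sterilization log present → met
Not met: 2, 5, 6, 7

No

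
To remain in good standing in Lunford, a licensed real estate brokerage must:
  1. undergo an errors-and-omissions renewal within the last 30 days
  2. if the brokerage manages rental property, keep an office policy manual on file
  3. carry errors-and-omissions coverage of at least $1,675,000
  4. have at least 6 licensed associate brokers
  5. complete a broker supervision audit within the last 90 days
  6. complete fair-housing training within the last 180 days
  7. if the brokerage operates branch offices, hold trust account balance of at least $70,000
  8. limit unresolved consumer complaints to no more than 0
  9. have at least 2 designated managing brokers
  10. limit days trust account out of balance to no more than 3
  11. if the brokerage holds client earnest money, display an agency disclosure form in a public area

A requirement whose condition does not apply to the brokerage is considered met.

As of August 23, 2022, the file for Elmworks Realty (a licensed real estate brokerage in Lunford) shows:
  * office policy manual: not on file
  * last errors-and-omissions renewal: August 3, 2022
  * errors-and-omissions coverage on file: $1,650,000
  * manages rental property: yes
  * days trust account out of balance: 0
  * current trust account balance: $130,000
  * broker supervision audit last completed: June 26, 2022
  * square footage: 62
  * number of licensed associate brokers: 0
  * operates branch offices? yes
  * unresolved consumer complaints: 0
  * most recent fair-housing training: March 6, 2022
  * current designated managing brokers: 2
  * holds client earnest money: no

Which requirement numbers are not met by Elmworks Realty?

1. errors-and-omissions renewal 20 days ago vs limit 30 → met
2. condition 'manages rental property' holds; office policy manual absent → not met
3. errors-and-omissions coverage $1,650,000 < $1,675,000 → not met
4. licensed associate brokers 0 < 6 → not met
5. broker supervision audit 58 days ago vs limit 90 → met
6. fair-housing training 170 days ago vs limit 180 → met
7. condition 'operates branch offices' holds; trust account balance $130,000 ≥ $70,000 → met
8. unresolved consumer complaints 0 ≤ 0 → met
9. designated managing brokers 2 ≥ 2 → met
10. days trust account out of balance 0 ≤ 3 → met
11. condition 'holds client earnest money' does not hold → requirement n/a → met
Not met: 2, 3, 4

2, 3, 4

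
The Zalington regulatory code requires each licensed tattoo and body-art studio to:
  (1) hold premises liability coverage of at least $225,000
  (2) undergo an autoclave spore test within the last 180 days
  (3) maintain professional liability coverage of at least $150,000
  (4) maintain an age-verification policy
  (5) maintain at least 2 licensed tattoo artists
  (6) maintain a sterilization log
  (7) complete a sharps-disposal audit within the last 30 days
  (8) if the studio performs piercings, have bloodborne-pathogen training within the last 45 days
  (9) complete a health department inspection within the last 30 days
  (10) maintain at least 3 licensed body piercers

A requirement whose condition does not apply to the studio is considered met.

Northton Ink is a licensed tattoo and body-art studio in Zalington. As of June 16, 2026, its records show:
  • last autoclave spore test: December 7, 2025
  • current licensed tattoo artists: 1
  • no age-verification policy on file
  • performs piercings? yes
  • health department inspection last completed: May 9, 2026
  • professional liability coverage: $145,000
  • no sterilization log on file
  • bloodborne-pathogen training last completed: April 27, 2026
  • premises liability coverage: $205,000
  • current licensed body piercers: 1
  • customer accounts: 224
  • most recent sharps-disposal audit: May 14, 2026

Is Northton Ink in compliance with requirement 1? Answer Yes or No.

1. premises liability coverage $205,000 < $225,000 → not met

No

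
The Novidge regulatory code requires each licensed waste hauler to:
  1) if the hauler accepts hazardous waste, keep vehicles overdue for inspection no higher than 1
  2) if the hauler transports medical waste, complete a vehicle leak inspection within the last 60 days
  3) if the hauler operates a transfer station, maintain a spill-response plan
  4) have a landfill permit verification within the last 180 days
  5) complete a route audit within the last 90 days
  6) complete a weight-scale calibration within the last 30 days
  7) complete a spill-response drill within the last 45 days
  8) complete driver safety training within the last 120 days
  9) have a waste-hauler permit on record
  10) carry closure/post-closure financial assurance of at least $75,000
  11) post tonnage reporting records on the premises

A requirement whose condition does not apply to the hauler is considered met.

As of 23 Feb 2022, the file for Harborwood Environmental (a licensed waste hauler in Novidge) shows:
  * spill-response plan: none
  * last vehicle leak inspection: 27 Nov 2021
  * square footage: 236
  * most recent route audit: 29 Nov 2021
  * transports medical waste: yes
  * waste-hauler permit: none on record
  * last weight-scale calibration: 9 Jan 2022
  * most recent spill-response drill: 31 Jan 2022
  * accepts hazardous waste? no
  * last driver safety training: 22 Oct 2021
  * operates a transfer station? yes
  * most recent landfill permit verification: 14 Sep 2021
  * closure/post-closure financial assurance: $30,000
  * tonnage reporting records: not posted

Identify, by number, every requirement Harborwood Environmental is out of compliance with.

1. condition 'accepts hazardous waste' does not hold → requirement n/a → met
2. condition 'transports medical waste' holds; vehicle leak inspection 88 days ago vs limit 60 → not met
3. condition 'operates a transfer station' holds; spill-response plan absent → not met
4. landfill permit verification 162 days ago vs limit 180 → met
5. route audit 86 days ago vs limit 90 → met
6. weight-scale calibration 45 days ago vs limit 30 → not met
7. spill-response drill 23 days ago vs limit 45 → met
8. driver safety training 124 days ago vs limit 120 → not met
9. waste-hauler permit absent → not met
10. closure/post-closure financial assurance $30,000 < $75,000 → not met
11. tonnage reporting records absent → not met
Not met: 2, 3, 6, 8, 9, 10, 11

2, 3, 6, 8, 9, 10, 11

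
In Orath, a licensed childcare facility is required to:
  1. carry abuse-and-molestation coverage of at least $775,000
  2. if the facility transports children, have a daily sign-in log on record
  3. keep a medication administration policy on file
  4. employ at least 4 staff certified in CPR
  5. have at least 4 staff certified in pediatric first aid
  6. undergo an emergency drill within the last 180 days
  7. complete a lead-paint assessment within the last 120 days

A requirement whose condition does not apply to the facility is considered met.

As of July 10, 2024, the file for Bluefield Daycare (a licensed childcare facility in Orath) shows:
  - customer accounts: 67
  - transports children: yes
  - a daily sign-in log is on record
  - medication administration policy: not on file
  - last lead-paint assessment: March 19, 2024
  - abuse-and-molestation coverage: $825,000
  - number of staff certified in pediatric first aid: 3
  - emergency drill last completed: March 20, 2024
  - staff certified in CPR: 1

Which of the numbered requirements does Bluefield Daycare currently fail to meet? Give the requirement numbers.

1. abuse-and-molestation coverage $825,000 ≥ $775,000 → met
2. condition 'transports children' holds; daily sign-in log present → met
3. medication administration policy absent → not met
4. staff certified in CPR 1 < 4 → not met
5. staff certified in pediatric first aid 3 < 4 → not met
6. emergency drill 112 days ago vs limit 180 → met
7. lead-paint assessment 113 days ago vs limit 120 → met
Not met: 3, 4, 5

3, 4, 5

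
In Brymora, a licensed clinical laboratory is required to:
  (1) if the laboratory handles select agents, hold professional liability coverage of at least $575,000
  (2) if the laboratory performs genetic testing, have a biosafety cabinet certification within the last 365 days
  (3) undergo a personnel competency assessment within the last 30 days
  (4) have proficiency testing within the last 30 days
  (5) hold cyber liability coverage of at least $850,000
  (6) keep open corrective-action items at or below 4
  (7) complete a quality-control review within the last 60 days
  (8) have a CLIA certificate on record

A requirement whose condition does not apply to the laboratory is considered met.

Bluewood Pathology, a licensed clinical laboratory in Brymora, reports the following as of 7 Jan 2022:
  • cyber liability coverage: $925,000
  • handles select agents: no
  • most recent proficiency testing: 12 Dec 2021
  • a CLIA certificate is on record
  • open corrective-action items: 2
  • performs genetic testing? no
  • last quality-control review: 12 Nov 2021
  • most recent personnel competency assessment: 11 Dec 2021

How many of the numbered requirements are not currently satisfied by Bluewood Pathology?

1. condition 'handles select agents' does not hold → requirement n/a → met
2. condition 'performs genetic testing' does not hold → requirement n/a → met
3. personnel competency assessment 27 days ago vs limit 30 → met
4. proficiency testing 26 days ago vs limit 30 → met
5. cyber liability coverage $925,000 ≥ $850,000 → met
6. open corrective-action items 2 ≤ 4 → met
7. quality-control review 56 days ago vs limit 60 → met
8. CLIA certificate present → met
Not met: 0 of 8

0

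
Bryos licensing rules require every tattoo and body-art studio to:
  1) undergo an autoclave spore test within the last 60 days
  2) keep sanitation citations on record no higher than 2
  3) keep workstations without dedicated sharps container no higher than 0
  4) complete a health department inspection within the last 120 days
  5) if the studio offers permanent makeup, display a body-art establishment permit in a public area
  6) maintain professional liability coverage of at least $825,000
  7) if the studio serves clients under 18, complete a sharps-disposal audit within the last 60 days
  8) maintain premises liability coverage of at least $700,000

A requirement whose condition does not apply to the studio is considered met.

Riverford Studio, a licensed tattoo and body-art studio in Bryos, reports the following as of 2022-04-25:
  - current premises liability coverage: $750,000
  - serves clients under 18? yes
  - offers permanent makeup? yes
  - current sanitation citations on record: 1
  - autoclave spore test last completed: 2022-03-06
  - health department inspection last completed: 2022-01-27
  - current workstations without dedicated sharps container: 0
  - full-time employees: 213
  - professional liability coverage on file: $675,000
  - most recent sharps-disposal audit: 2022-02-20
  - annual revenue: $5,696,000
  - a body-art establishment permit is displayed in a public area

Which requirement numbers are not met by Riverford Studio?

6, 7

1. autoclave spore test 50 days ago vs limit 60 → met
2. sanitation citations on record 1 ≤ 2 → met
3. workstations without dedicated sharps container 0 ≤ 0 → met
4. health department inspection 88 days ago vs limit 120 → met
5. condition 'offers permanent makeup' holds; body-art establishment permit present → met
6. professional liability coverage $675,000 < $825,000 → not met
7. condition 'serves clients under 18' holds; sharps-disposal audit 64 days ago vs limit 60 → not met
8. premises liability coverage $750,000 ≥ $700,000 → met
Not met: 6, 7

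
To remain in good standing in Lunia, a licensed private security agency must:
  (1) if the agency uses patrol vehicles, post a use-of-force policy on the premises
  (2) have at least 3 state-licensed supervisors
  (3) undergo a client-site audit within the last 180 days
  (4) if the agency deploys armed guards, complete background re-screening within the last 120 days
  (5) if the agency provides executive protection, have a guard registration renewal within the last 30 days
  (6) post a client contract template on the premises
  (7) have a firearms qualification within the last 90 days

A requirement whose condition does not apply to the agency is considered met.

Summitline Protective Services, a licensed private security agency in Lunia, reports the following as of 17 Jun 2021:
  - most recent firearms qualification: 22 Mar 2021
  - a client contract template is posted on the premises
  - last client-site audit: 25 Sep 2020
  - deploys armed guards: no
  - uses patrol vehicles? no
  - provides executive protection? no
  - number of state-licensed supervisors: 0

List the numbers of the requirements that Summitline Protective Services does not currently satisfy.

1. condition 'uses patrol vehicles' does not hold → requirement n/a → met
2. state-licensed supervisors 0 < 3 → not met
3. client-site audit 265 days ago vs limit 180 → not met
4. condition 'deploys armed guards' does not hold → requirement n/a → met
5. condition 'provides executive protection' does not hold → requirement n/a → met
6. client contract template present → met
7. firearms qualification 87 days ago vs limit 90 → met
Not met: 2, 3

2, 3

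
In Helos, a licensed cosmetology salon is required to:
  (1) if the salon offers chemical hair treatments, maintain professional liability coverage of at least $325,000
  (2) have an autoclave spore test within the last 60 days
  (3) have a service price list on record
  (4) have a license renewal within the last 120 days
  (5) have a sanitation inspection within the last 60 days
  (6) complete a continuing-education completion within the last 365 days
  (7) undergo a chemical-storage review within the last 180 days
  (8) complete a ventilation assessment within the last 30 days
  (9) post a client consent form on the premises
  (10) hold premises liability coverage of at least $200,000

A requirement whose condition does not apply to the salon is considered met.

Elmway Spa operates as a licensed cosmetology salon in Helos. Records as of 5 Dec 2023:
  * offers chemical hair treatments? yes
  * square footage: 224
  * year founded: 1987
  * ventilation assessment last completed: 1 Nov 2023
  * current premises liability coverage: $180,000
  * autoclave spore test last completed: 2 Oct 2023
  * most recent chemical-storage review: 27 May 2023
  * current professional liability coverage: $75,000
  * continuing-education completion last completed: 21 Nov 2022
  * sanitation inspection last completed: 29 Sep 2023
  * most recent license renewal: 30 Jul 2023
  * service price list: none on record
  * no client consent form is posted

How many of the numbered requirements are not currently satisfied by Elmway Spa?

10

1. condition 'offers chemical hair treatments' holds; professional liability coverage $75,000 < $325,000 → not met
2. autoclave spore test 64 days ago vs limit 60 → not met
3. service price list absent → not met
4. license renewal 128 days ago vs limit 120 → not met
5. sanitation inspection 67 days ago vs limit 60 → not met
6. continuing-education completion 379 days ago vs limit 365 → not met
7. chemical-storage review 192 days ago vs limit 180 → not met
8. ventilation assessment 34 days ago vs limit 30 → not met
9. client consent form absent → not met
10. premises liability coverage $180,000 < $200,000 → not met
Not met: 10 of 10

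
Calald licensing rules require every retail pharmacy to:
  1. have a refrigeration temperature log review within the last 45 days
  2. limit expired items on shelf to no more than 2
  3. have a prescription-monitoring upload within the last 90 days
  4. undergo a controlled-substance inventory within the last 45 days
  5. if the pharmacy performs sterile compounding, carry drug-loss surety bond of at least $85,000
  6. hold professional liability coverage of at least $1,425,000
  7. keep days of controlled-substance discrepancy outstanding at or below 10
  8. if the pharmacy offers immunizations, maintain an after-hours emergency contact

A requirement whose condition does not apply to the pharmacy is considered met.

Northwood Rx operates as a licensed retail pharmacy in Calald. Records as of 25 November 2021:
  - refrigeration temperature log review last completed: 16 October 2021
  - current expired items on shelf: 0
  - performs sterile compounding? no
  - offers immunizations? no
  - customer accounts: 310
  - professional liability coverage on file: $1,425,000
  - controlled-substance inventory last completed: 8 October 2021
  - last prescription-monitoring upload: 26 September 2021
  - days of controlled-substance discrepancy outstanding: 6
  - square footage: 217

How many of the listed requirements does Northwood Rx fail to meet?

1. refrigeration temperature log review 40 days ago vs limit 45 → met
2. expired items on shelf 0 ≤ 2 → met
3. prescription-monitoring upload 60 days ago vs limit 90 → met
4. controlled-substance inventory 48 days ago vs limit 45 → not met
5. condition 'performs sterile compounding' does not hold → requirement n/a → met
6. professional liability coverage $1,425,000 ≥ $1,425,000 → met
7. days of controlled-substance discrepancy outstanding 6 ≤ 10 → met
8. condition 'offers immunizations' does not hold → requirement n/a → met
Not met: 1 of 8

1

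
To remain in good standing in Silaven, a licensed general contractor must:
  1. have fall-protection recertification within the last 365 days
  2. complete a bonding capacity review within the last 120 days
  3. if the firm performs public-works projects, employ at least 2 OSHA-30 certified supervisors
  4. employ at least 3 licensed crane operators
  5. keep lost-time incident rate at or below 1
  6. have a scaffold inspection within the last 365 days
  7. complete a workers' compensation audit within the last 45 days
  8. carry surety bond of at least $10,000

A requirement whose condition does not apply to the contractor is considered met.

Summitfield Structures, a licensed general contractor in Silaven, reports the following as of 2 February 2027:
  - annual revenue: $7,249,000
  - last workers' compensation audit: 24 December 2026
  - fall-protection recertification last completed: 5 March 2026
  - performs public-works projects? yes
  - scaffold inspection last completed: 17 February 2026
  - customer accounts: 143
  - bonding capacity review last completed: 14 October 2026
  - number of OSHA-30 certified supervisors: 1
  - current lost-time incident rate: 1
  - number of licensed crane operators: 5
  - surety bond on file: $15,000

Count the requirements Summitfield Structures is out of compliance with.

1. fall-protection recertification 334 days ago vs limit 365 → met
2. bonding capacity review 111 days ago vs limit 120 → met
3. condition 'performs public-works projects' holds; OSHA-30 certified supervisors 1 < 2 → not met
4. licensed crane operators 5 ≥ 3 → met
5. lost-time incident rate 1 ≤ 1 → met
6. scaffold inspection 350 days ago vs limit 365 → met
7. workers' compensation audit 40 days ago vs limit 45 → met
8. surety bond $15,000 ≥ $10,000 → met
Not met: 1 of 8

1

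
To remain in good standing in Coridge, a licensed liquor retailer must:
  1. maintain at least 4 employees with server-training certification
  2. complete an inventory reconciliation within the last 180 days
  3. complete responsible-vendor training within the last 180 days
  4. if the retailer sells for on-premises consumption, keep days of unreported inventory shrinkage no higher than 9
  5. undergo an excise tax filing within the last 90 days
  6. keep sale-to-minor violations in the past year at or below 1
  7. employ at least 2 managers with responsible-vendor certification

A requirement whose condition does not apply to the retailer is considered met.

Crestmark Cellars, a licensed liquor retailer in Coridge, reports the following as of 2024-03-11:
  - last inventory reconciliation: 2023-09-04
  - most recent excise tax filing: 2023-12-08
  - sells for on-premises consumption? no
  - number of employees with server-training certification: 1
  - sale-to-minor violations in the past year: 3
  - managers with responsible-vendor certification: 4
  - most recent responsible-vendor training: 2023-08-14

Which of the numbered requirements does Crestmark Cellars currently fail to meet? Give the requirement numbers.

1, 2, 3, 5, 6

1. employees with server-training certification 1 < 4 → not met
2. inventory reconciliation 189 days ago vs limit 180 → not met
3. responsible-vendor training 210 days ago vs limit 180 → not met
4. condition 'sells for on-premises consumption' does not hold → requirement n/a → met
5. excise tax filing 94 days ago vs limit 90 → not met
6. sale-to-minor violations in the past year 3 > 1 → not met
7. managers with responsible-vendor certification 4 ≥ 2 → met
Not met: 1, 2, 3, 5, 6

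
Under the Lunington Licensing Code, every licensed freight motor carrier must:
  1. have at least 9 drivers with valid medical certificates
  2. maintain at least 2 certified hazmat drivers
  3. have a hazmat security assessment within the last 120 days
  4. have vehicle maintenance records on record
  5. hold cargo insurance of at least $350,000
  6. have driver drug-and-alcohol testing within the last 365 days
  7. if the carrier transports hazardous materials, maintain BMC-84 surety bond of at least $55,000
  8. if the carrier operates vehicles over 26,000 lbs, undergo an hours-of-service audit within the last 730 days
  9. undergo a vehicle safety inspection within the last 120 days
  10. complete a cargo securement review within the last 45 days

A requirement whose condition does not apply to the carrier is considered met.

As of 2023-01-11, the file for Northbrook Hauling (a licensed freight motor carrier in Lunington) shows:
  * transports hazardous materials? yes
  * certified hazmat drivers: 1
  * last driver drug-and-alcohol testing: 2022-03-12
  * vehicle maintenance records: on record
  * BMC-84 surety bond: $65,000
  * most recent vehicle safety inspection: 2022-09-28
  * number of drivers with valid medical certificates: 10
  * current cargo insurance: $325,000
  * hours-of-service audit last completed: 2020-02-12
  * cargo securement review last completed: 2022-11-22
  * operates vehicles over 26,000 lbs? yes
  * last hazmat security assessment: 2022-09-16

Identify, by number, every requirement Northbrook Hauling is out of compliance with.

1. drivers with valid medical certificates 10 ≥ 9 → met
2. certified hazmat drivers 1 < 2 → not met
3. hazmat security assessment 117 days ago vs limit 120 → met
4. vehicle maintenance records present → met
5. cargo insurance $325,000 < $350,000 → not met
6. driver drug-and-alcohol testing 305 days ago vs limit 365 → met
7. condition 'transports hazardous materials' holds; BMC-84 surety bond $65,000 ≥ $55,000 → met
8. condition 'operates vehicles over 26,000 lbs' holds; hours-of-service audit 1064 days ago vs limit 730 → not met
9. vehicle safety inspection 105 days ago vs limit 120 → met
10. cargo securement review 50 days ago vs limit 45 → not met
Not met: 2, 5, 8, 10

2, 5, 8, 10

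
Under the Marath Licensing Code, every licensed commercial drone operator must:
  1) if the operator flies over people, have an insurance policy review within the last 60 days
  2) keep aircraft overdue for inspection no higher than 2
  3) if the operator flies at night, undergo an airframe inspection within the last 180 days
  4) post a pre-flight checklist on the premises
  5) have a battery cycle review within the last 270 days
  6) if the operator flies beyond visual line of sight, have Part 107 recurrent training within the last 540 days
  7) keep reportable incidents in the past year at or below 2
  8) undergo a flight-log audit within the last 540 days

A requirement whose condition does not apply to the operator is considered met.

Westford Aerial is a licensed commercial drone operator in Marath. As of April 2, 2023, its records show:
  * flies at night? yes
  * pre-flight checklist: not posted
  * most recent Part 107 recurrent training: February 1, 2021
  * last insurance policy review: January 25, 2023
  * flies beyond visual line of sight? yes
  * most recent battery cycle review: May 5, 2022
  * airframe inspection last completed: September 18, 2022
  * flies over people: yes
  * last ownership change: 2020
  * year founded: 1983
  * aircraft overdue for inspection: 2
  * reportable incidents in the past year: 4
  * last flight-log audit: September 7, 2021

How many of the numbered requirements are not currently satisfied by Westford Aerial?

7

1. condition 'flies over people' holds; insurance policy review 67 days ago vs limit 60 → not met
2. aircraft overdue for inspection 2 ≤ 2 → met
3. condition 'flies at night' holds; airframe inspection 196 days ago vs limit 180 → not met
4. pre-flight checklist absent → not met
5. battery cycle review 332 days ago vs limit 270 → not met
6. condition 'flies beyond visual line of sight' holds; Part 107 recurrent training 790 days ago vs limit 540 → not met
7. reportable incidents in the past year 4 > 2 → not met
8. flight-log audit 572 days ago vs limit 540 → not met
Not met: 7 of 8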